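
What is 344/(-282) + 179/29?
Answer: 20251/4089 ≈ 4.9526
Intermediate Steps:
344/(-282) + 179/29 = 344*(-1/282) + 179*(1/29) = -172/141 + 179/29 = 20251/4089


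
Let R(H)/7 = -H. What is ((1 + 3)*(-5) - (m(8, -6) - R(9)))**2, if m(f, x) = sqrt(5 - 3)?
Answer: (83 + sqrt(2))**2 ≈ 7125.8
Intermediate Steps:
R(H) = -7*H (R(H) = 7*(-H) = -7*H)
m(f, x) = sqrt(2)
((1 + 3)*(-5) - (m(8, -6) - R(9)))**2 = ((1 + 3)*(-5) - (sqrt(2) - (-7)*9))**2 = (4*(-5) - (sqrt(2) - 1*(-63)))**2 = (-20 - (sqrt(2) + 63))**2 = (-20 - (63 + sqrt(2)))**2 = (-20 + (-63 - sqrt(2)))**2 = (-83 - sqrt(2))**2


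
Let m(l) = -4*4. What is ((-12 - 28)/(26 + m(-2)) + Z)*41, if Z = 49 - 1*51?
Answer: -246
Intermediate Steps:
Z = -2 (Z = 49 - 51 = -2)
m(l) = -16
((-12 - 28)/(26 + m(-2)) + Z)*41 = ((-12 - 28)/(26 - 16) - 2)*41 = (-40/10 - 2)*41 = (-40*⅒ - 2)*41 = (-4 - 2)*41 = -6*41 = -246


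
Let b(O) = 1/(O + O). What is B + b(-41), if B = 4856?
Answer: 398191/82 ≈ 4856.0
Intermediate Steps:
b(O) = 1/(2*O)
B + b(-41) = 4856 + (½)/(-41) = 4856 + (½)*(-1/41) = 4856 - 1/82 = 398191/82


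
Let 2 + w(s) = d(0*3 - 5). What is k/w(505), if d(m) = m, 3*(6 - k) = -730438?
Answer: -730456/21 ≈ -34784.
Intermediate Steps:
k = 730456/3 (k = 6 - 1/3*(-730438) = 6 + 730438/3 = 730456/3 ≈ 2.4349e+5)
w(s) = -7 (w(s) = -2 + (0*3 - 5) = -2 + (0 - 5) = -2 - 5 = -7)
k/w(505) = (730456/3)/(-7) = (730456/3)*(-1/7) = -730456/21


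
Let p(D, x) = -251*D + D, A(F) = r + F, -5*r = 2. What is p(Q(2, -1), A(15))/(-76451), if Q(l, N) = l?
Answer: 500/76451 ≈ 0.0065401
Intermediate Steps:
r = -⅖ (r = -⅕*2 = -⅖ ≈ -0.40000)
A(F) = -⅖ + F
p(D, x) = -250*D
p(Q(2, -1), A(15))/(-76451) = -250*2/(-76451) = -500*(-1/76451) = 500/76451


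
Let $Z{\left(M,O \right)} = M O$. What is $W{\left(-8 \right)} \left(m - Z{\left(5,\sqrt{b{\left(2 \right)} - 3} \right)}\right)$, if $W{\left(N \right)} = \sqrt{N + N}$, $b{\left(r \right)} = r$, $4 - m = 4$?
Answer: $20$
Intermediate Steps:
$m = 0$ ($m = 4 - 4 = 0$)
$W{\left(N \right)} = \sqrt{2} \sqrt{N}$ ($W{\left(N \right)} = \sqrt{2 N} = \sqrt{2} \sqrt{N}$)
$W{\left(-8 \right)} \left(m - Z{\left(5,\sqrt{b{\left(2 \right)} - 3} \right)}\right) = \sqrt{2} \sqrt{-8} \left(0 - 5 \sqrt{2 - 3}\right) = \sqrt{2} \cdot 2 i \sqrt{2} \left(0 - 5 \sqrt{-1}\right) = 4 i \left(0 - 5 i\right) = 4 i \left(- 5 i\right) = 20$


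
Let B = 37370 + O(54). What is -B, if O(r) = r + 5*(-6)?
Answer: -37394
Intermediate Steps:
O(r) = -30 + r (O(r) = r - 30 = -30 + r)
B = 37394 (B = 37370 + (-30 + 54) = 37370 + 24 = 37394)
-B = -1*37394 = -37394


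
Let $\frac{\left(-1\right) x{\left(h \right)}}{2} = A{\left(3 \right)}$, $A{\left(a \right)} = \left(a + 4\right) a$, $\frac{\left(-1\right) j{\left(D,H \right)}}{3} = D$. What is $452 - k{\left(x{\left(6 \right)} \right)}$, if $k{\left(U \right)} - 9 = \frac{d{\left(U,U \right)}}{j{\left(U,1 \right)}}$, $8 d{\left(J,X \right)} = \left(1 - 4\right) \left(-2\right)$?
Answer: $\frac{74423}{168} \approx 442.99$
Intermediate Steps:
$j{\left(D,H \right)} = - 3 D$
$A{\left(a \right)} = a \left(4 + a\right)$ ($A{\left(a \right)} = \left(4 + a\right) a = a \left(4 + a\right)$)
$d{\left(J,X \right)} = \frac{3}{4}$ ($d{\left(J,X \right)} = \frac{\left(1 - 4\right) \left(-2\right)}{8} = \frac{\left(-3\right) \left(-2\right)}{8} = \frac{1}{8} \cdot 6 = \frac{3}{4}$)
$x{\left(h \right)} = -42$ ($x{\left(h \right)} = - 2 \cdot 3 \left(4 + 3\right) = - 2 \cdot 3 \cdot 7 = \left(-2\right) 21 = -42$)
$k{\left(U \right)} = 9 - \frac{1}{4 U}$ ($k{\left(U \right)} = 9 + \frac{3}{4 \left(- 3 U\right)} = 9 + \frac{3 \left(- \frac{1}{3 U}\right)}{4} = 9 - \frac{1}{4 U}$)
$452 - k{\left(x{\left(6 \right)} \right)} = 452 - \left(9 - \frac{1}{4 \left(-42\right)}\right) = 452 - \left(9 - - \frac{1}{168}\right) = 452 - \left(9 + \frac{1}{168}\right) = 452 - \frac{1513}{168} = \frac{74423}{168}$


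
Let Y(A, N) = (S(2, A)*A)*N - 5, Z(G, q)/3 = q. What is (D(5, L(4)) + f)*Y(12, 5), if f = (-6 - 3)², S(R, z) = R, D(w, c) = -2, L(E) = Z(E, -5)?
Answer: 9085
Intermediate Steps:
Z(G, q) = 3*q
L(E) = -15 (L(E) = 3*(-5) = -15)
Y(A, N) = -5 + 2*A*N (Y(A, N) = (2*A)*N - 5 = 2*A*N - 5 = -5 + 2*A*N)
f = 81 (f = (-9)² = 81)
(D(5, L(4)) + f)*Y(12, 5) = (-2 + 81)*(-5 + 2*12*5) = 79*(-5 + 120) = 79*115 = 9085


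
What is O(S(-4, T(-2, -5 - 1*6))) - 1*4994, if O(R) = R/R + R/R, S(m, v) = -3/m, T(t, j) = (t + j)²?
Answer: -4992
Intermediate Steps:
T(t, j) = (j + t)²
O(R) = 2 (O(R) = 1 + 1 = 2)
O(S(-4, T(-2, -5 - 1*6))) - 1*4994 = 2 - 1*4994 = 2 - 4994 = -4992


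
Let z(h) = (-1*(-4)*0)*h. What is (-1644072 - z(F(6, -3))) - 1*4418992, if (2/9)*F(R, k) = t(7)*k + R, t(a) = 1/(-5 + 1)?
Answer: -6063064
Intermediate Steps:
t(a) = -¼ (t(a) = 1/(-4) = -¼)
F(R, k) = -9*k/8 + 9*R/2 (F(R, k) = 9*(-k/4 + R)/2 = 9*(R - k/4)/2 = -9*k/8 + 9*R/2)
z(h) = 0 (z(h) = (4*0)*h = 0*h = 0)
(-1644072 - z(F(6, -3))) - 1*4418992 = (-1644072 - 1*0) - 1*4418992 = (-1644072 + 0) - 4418992 = -1644072 - 4418992 = -6063064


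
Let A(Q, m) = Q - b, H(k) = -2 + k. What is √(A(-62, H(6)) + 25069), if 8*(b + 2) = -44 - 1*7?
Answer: √400246/4 ≈ 158.16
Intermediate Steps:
b = -67/8 (b = -2 + (-44 - 1*7)/8 = -2 + (-44 - 7)/8 = -2 + (⅛)*(-51) = -2 - 51/8 = -67/8 ≈ -8.3750)
A(Q, m) = 67/8 + Q (A(Q, m) = Q - 1*(-67/8) = Q + 67/8 = 67/8 + Q)
√(A(-62, H(6)) + 25069) = √((67/8 - 62) + 25069) = √(-429/8 + 25069) = √(200123/8) = √400246/4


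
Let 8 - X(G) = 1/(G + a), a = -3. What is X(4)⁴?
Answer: 2401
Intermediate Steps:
X(G) = 8 - 1/(-3 + G) (X(G) = 8 - 1/(G - 3) = 8 - 1/(-3 + G))
X(4)⁴ = ((-25 + 8*4)/(-3 + 4))⁴ = ((-25 + 32)/1)⁴ = (1*7)⁴ = 7⁴ = 2401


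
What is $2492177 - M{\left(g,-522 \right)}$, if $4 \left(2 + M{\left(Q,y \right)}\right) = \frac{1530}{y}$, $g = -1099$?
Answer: $\frac{289092849}{116} \approx 2.4922 \cdot 10^{6}$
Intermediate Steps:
$M{\left(Q,y \right)} = -2 + \frac{765}{2 y}$ ($M{\left(Q,y \right)} = -2 + \frac{1530 \frac{1}{y}}{4} = -2 + \frac{765}{2 y}$)
$2492177 - M{\left(g,-522 \right)} = 2492177 - \left(-2 + \frac{765}{2 \left(-522\right)}\right) = 2492177 - \left(-2 + \frac{765}{2} \left(- \frac{1}{522}\right)\right) = 2492177 - \left(-2 - \frac{85}{116}\right) = 2492177 - - \frac{317}{116} = 2492177 + \frac{317}{116} = \frac{289092849}{116}$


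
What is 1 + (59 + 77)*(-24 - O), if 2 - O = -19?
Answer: -6119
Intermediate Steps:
O = 21 (O = 2 - 1*(-19) = 2 + 19 = 21)
1 + (59 + 77)*(-24 - O) = 1 + (59 + 77)*(-24 - 1*21) = 1 + 136*(-24 - 21) = 1 + 136*(-45) = 1 - 6120 = -6119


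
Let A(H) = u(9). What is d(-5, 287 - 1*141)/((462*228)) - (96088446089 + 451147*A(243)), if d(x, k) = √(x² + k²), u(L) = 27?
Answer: -96100627058 + √21341/105336 ≈ -9.6101e+10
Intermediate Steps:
A(H) = 27
d(x, k) = √(k² + x²)
d(-5, 287 - 1*141)/((462*228)) - (96088446089 + 451147*A(243)) = √((287 - 1*141)² + (-5)²)/((462*228)) - 451147/(1/(212987 + 27)) = √((287 - 141)² + 25)/105336 - 451147/(1/213014) = √(146² + 25)*(1/105336) - 451147/1/213014 = √(21316 + 25)*(1/105336) - 451147*213014 = √21341*(1/105336) - 96100627058 = √21341/105336 - 96100627058 = -96100627058 + √21341/105336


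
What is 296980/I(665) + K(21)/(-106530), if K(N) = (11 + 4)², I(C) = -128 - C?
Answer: -2109163855/5631886 ≈ -374.50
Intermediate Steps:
K(N) = 225 (K(N) = 15² = 225)
296980/I(665) + K(21)/(-106530) = 296980/(-128 - 1*665) + 225/(-106530) = 296980/(-128 - 665) + 225*(-1/106530) = 296980/(-793) - 15/7102 = 296980*(-1/793) - 15/7102 = -296980/793 - 15/7102 = -2109163855/5631886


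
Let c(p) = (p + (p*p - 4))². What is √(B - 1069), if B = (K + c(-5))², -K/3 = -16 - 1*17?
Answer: 6*√3471 ≈ 353.49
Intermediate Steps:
c(p) = (-4 + p + p²)² (c(p) = (p + (p² - 4))² = (p + (-4 + p²))² = (-4 + p + p²)²)
K = 99 (K = -3*(-16 - 1*17) = -3*(-16 - 17) = -3*(-33) = 99)
B = 126025 (B = (99 + (-4 - 5 + (-5)²)²)² = (99 + (-4 - 5 + 25)²)² = (99 + 16²)² = (99 + 256)² = 355² = 126025)
√(B - 1069) = √(126025 - 1069) = √124956 = 6*√3471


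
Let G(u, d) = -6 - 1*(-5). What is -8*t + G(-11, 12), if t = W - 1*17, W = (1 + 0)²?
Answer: 127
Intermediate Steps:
G(u, d) = -1 (G(u, d) = -6 + 5 = -1)
W = 1 (W = 1² = 1)
t = -16 (t = 1 - 1*17 = 1 - 17 = -16)
-8*t + G(-11, 12) = -8*(-16) - 1 = 128 - 1 = 127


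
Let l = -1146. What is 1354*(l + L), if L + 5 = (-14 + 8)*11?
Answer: -1647818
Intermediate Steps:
L = -71 (L = -5 + (-14 + 8)*11 = -5 - 6*11 = -5 - 66 = -71)
1354*(l + L) = 1354*(-1146 - 71) = 1354*(-1217) = -1647818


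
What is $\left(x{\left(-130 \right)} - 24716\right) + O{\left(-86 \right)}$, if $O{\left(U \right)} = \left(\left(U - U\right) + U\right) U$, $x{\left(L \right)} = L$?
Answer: $-17450$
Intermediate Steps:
$O{\left(U \right)} = U^{2}$ ($O{\left(U \right)} = \left(0 + U\right) U = U U = U^{2}$)
$\left(x{\left(-130 \right)} - 24716\right) + O{\left(-86 \right)} = \left(-130 - 24716\right) + \left(-86\right)^{2} = -24846 + 7396 = -17450$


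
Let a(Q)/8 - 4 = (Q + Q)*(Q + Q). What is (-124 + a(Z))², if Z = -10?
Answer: 9659664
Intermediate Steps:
a(Q) = 32 + 32*Q² (a(Q) = 32 + 8*((Q + Q)*(Q + Q)) = 32 + 8*((2*Q)*(2*Q)) = 32 + 8*(4*Q²) = 32 + 32*Q²)
(-124 + a(Z))² = (-124 + (32 + 32*(-10)²))² = (-124 + (32 + 32*100))² = (-124 + (32 + 3200))² = (-124 + 3232)² = 3108² = 9659664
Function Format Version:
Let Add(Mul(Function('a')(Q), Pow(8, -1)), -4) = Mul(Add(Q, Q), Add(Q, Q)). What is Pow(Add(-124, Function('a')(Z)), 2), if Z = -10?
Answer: 9659664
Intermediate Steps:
Function('a')(Q) = Add(32, Mul(32, Pow(Q, 2))) (Function('a')(Q) = Add(32, Mul(8, Mul(Add(Q, Q), Add(Q, Q)))) = Add(32, Mul(8, Mul(Mul(2, Q), Mul(2, Q)))) = Add(32, Mul(8, Mul(4, Pow(Q, 2)))) = Add(32, Mul(32, Pow(Q, 2))))
Pow(Add(-124, Function('a')(Z)), 2) = Pow(Add(-124, Add(32, Mul(32, Pow(-10, 2)))), 2) = Pow(Add(-124, Add(32, Mul(32, 100))), 2) = Pow(Add(-124, Add(32, 3200)), 2) = Pow(Add(-124, 3232), 2) = Pow(3108, 2) = 9659664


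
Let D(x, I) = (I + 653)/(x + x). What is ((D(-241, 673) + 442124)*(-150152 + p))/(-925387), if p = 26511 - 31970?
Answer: 16580542051031/223018267 ≈ 74346.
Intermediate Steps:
D(x, I) = (653 + I)/(2*x) (D(x, I) = (653 + I)/((2*x)) = (653 + I)*(1/(2*x)) = (653 + I)/(2*x))
p = -5459
((D(-241, 673) + 442124)*(-150152 + p))/(-925387) = (((1/2)*(653 + 673)/(-241) + 442124)*(-150152 - 5459))/(-925387) = (((1/2)*(-1/241)*1326 + 442124)*(-155611))*(-1/925387) = ((-663/241 + 442124)*(-155611))*(-1/925387) = ((106551221/241)*(-155611))*(-1/925387) = -16580542051031/241*(-1/925387) = 16580542051031/223018267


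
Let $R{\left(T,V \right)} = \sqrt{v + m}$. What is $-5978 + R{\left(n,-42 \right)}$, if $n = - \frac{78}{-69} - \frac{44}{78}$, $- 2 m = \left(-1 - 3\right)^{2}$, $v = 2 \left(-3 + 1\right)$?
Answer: $-5978 + 2 i \sqrt{3} \approx -5978.0 + 3.4641 i$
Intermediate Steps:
$v = -4$ ($v = 2 \left(-2\right) = -4$)
$m = -8$ ($m = - \frac{\left(-1 - 3\right)^{2}}{2} = - \frac{\left(-4\right)^{2}}{2} = \left(- \frac{1}{2}\right) 16 = -8$)
$n = \frac{508}{897}$ ($n = \left(-78\right) \left(- \frac{1}{69}\right) - \frac{22}{39} = \frac{26}{23} - \frac{22}{39} = \frac{508}{897} \approx 0.56633$)
$R{\left(T,V \right)} = 2 i \sqrt{3}$ ($R{\left(T,V \right)} = \sqrt{-4 - 8} = \sqrt{-12} = 2 i \sqrt{3}$)
$-5978 + R{\left(n,-42 \right)} = -5978 + 2 i \sqrt{3}$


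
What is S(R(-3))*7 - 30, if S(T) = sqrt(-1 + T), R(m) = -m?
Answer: -30 + 7*sqrt(2) ≈ -20.100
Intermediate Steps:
S(R(-3))*7 - 30 = sqrt(-1 - 1*(-3))*7 - 30 = sqrt(-1 + 3)*7 - 30 = sqrt(2)*7 - 30 = 7*sqrt(2) - 30 = -30 + 7*sqrt(2)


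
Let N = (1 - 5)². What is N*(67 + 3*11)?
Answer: 1600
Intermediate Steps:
N = 16 (N = (-4)² = 16)
N*(67 + 3*11) = 16*(67 + 3*11) = 16*(67 + 33) = 16*100 = 1600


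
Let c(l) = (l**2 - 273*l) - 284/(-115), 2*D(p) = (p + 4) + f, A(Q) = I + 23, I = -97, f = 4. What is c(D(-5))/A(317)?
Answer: 186199/34040 ≈ 5.4700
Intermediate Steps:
A(Q) = -74 (A(Q) = -97 + 23 = -74)
D(p) = 4 + p/2 (D(p) = ((p + 4) + 4)/2 = ((4 + p) + 4)/2 = (8 + p)/2 = 4 + p/2)
c(l) = 284/115 + l**2 - 273*l (c(l) = (l**2 - 273*l) - 284*(-1/115) = (l**2 - 273*l) + 284/115 = 284/115 + l**2 - 273*l)
c(D(-5))/A(317) = (284/115 + (4 + (1/2)*(-5))**2 - 273*(4 + (1/2)*(-5)))/(-74) = (284/115 + (4 - 5/2)**2 - 273*(4 - 5/2))*(-1/74) = (284/115 + (3/2)**2 - 273*3/2)*(-1/74) = (284/115 + 9/4 - 819/2)*(-1/74) = -186199/460*(-1/74) = 186199/34040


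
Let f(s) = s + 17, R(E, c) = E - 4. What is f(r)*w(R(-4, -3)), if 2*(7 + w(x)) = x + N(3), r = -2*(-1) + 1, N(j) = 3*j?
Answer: -130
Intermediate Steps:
r = 3 (r = 2 + 1 = 3)
R(E, c) = -4 + E
w(x) = -5/2 + x/2 (w(x) = -7 + (x + 3*3)/2 = -7 + (x + 9)/2 = -7 + (9 + x)/2 = -7 + (9/2 + x/2) = -5/2 + x/2)
f(s) = 17 + s
f(r)*w(R(-4, -3)) = (17 + 3)*(-5/2 + (-4 - 4)/2) = 20*(-5/2 + (½)*(-8)) = 20*(-5/2 - 4) = 20*(-13/2) = -130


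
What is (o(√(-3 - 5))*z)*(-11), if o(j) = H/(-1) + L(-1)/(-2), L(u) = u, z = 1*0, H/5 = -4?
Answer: 0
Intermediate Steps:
H = -20 (H = 5*(-4) = -20)
z = 0
o(j) = 41/2 (o(j) = -20/(-1) - 1/(-2) = -20*(-1) - 1*(-½) = 20 + ½ = 41/2)
(o(√(-3 - 5))*z)*(-11) = ((41/2)*0)*(-11) = 0*(-11) = 0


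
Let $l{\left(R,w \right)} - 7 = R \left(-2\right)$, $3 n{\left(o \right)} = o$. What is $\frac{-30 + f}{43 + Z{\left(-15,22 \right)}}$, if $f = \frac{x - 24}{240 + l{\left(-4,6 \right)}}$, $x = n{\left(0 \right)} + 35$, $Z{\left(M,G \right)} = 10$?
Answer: $- \frac{7639}{13515} \approx -0.56522$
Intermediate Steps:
$n{\left(o \right)} = \frac{o}{3}$
$l{\left(R,w \right)} = 7 - 2 R$ ($l{\left(R,w \right)} = 7 + R \left(-2\right) = 7 - 2 R$)
$x = 35$ ($x = \frac{1}{3} \cdot 0 + 35 = 0 + 35 = 35$)
$f = \frac{11}{255}$ ($f = \frac{35 - 24}{240 + \left(7 - -8\right)} = \frac{11}{240 + \left(7 + 8\right)} = \frac{11}{240 + 15} = \frac{11}{255} \approx 0.043137$)
$\frac{-30 + f}{43 + Z{\left(-15,22 \right)}} = \frac{-30 + \frac{11}{255}}{43 + 10} = - \frac{7639}{255 \cdot 53} = \left(- \frac{7639}{255}\right) \frac{1}{53} = - \frac{7639}{13515}$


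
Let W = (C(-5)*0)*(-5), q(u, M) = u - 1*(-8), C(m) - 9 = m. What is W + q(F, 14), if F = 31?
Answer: 39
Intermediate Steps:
C(m) = 9 + m
q(u, M) = 8 + u (q(u, M) = u + 8 = 8 + u)
W = 0 (W = ((9 - 5)*0)*(-5) = (4*0)*(-5) = 0*(-5) = 0)
W + q(F, 14) = 0 + (8 + 31) = 0 + 39 = 39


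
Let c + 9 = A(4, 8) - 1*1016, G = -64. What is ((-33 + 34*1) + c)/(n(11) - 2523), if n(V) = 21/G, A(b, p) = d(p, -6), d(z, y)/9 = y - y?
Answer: 65536/161493 ≈ 0.40581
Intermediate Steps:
d(z, y) = 0 (d(z, y) = 9*(y - y) = 9*0 = 0)
A(b, p) = 0
c = -1025 (c = -9 + (0 - 1*1016) = -9 + (0 - 1016) = -9 - 1016 = -1025)
n(V) = -21/64 (n(V) = 21/(-64) = 21*(-1/64) = -21/64)
((-33 + 34*1) + c)/(n(11) - 2523) = ((-33 + 34*1) - 1025)/(-21/64 - 2523) = ((-33 + 34) - 1025)/(-161493/64) = (1 - 1025)*(-64/161493) = -1024*(-64/161493) = 65536/161493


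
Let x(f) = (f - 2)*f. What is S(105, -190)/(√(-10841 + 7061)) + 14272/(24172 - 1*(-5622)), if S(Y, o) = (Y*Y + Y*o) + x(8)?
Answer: 7136/14897 + 2959*I*√105/210 ≈ 0.47902 + 144.38*I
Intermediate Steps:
x(f) = f*(-2 + f) (x(f) = (-2 + f)*f = f*(-2 + f))
S(Y, o) = 48 + Y² + Y*o (S(Y, o) = (Y*Y + Y*o) + 8*(-2 + 8) = (Y² + Y*o) + 8*6 = (Y² + Y*o) + 48 = 48 + Y² + Y*o)
S(105, -190)/(√(-10841 + 7061)) + 14272/(24172 - 1*(-5622)) = (48 + 105² + 105*(-190))/(√(-10841 + 7061)) + 14272/(24172 - 1*(-5622)) = (48 + 11025 - 19950)/(√(-3780)) + 14272/(24172 + 5622) = -8877*(-I*√105/630) + 14272/29794 = -(-2959)*I*√105/210 + 14272*(1/29794) = 2959*I*√105/210 + 7136/14897 = 7136/14897 + 2959*I*√105/210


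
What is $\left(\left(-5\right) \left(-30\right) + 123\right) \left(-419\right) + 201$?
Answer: $-114186$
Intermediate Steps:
$\left(\left(-5\right) \left(-30\right) + 123\right) \left(-419\right) + 201 = \left(150 + 123\right) \left(-419\right) + 201 = 273 \left(-419\right) + 201 = -114387 + 201 = -114186$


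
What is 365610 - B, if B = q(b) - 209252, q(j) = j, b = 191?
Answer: 574671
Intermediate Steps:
B = -209061 (B = 191 - 209252 = -209061)
365610 - B = 365610 - 1*(-209061) = 365610 + 209061 = 574671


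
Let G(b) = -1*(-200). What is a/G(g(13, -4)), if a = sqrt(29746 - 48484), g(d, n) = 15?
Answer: 3*I*sqrt(2082)/200 ≈ 0.68443*I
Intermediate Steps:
G(b) = 200
a = 3*I*sqrt(2082) (a = sqrt(-18738) = 3*I*sqrt(2082) ≈ 136.89*I)
a/G(g(13, -4)) = (3*I*sqrt(2082))/200 = (3*I*sqrt(2082))*(1/200) = 3*I*sqrt(2082)/200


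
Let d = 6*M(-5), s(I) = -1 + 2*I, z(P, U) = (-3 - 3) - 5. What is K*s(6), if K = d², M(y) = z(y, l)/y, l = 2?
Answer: 47916/25 ≈ 1916.6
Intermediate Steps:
z(P, U) = -11 (z(P, U) = -6 - 5 = -11)
M(y) = -11/y
d = 66/5 (d = 6*(-11/(-5)) = 6*(-11*(-⅕)) = 6*(11/5) = 66/5 ≈ 13.200)
K = 4356/25 (K = (66/5)² = 4356/25 ≈ 174.24)
K*s(6) = 4356*(-1 + 2*6)/25 = 4356*(-1 + 12)/25 = (4356/25)*11 = 47916/25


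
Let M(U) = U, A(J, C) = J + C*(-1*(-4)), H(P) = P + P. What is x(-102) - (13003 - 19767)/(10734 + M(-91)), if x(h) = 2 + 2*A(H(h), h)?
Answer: -12998982/10643 ≈ -1221.4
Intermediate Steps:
H(P) = 2*P
A(J, C) = J + 4*C (A(J, C) = J + C*4 = J + 4*C)
x(h) = 2 + 12*h (x(h) = 2 + 2*(2*h + 4*h) = 2 + 2*(6*h) = 2 + 12*h)
x(-102) - (13003 - 19767)/(10734 + M(-91)) = (2 + 12*(-102)) - (13003 - 19767)/(10734 - 91) = (2 - 1224) - (-6764)/10643 = -1222 - (-6764)/10643 = -1222 - 1*(-6764/10643) = -1222 + 6764/10643 = -12998982/10643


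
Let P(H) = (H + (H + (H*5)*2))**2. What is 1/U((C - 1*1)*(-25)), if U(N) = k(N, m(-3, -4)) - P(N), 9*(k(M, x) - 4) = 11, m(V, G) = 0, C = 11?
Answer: -9/80999953 ≈ -1.1111e-7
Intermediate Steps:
k(M, x) = 47/9 (k(M, x) = 4 + (1/9)*11 = 4 + 11/9 = 47/9)
P(H) = 144*H**2 (P(H) = (H + (H + (5*H)*2))**2 = (H + (H + 10*H))**2 = (H + 11*H)**2 = (12*H)**2 = 144*H**2)
U(N) = 47/9 - 144*N**2
1/U((C - 1*1)*(-25)) = 1/(47/9 - 144*625*(11 - 1*1)**2) = 1/(47/9 - 144*625*(11 - 1)**2) = 1/(47/9 - 144*(10*(-25))**2) = 1/(47/9 - 144*(-250)**2) = 1/(47/9 - 144*62500) = 1/(47/9 - 9000000) = 1/(-80999953/9) = -9/80999953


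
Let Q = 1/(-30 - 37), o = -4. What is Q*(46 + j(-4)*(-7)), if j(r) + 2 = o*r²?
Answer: -508/67 ≈ -7.5821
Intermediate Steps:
j(r) = -2 - 4*r²
Q = -1/67 (Q = 1/(-67) = -1/67 ≈ -0.014925)
Q*(46 + j(-4)*(-7)) = -(46 + (-2 - 4*(-4)²)*(-7))/67 = -(46 + (-2 - 4*16)*(-7))/67 = -(46 + (-2 - 64)*(-7))/67 = -(46 - 66*(-7))/67 = -(46 + 462)/67 = -1/67*508 = -508/67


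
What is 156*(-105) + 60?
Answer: -16320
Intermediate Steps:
156*(-105) + 60 = -16380 + 60 = -16320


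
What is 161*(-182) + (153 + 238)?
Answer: -28911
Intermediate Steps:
161*(-182) + (153 + 238) = -29302 + 391 = -28911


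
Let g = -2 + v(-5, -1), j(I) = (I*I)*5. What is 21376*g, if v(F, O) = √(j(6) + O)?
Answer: -42752 + 21376*√179 ≈ 2.4324e+5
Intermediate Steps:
j(I) = 5*I² (j(I) = I²*5 = 5*I²)
v(F, O) = √(180 + O) (v(F, O) = √(5*6² + O) = √(5*36 + O) = √(180 + O))
g = -2 + √179 (g = -2 + √(180 - 1) = -2 + √179 ≈ 11.379)
21376*g = 21376*(-2 + √179) = -42752 + 21376*√179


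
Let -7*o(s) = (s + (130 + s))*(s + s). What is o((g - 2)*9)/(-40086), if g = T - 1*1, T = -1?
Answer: -232/15589 ≈ -0.014882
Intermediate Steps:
g = -2 (g = -1 - 1*1 = -1 - 1 = -2)
o(s) = -2*s*(130 + 2*s)/7 (o(s) = -(s + (130 + s))*(s + s)/7 = -(130 + 2*s)*2*s/7 = -2*s*(130 + 2*s)/7)
o((g - 2)*9)/(-40086) = -4*(-2 - 2)*9*(65 + (-2 - 2)*9)/7/(-40086) = -4*(-4*9)*(65 - 4*9)/7*(-1/40086) = -4/7*(-36)*(65 - 36)*(-1/40086) = -4/7*(-36)*29*(-1/40086) = (4176/7)*(-1/40086) = -232/15589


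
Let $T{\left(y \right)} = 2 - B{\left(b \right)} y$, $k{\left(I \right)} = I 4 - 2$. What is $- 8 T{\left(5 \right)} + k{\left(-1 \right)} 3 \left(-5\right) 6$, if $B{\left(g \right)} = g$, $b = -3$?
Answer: $404$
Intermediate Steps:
$k{\left(I \right)} = -2 + 4 I$ ($k{\left(I \right)} = 4 I - 2 = -2 + 4 I$)
$T{\left(y \right)} = 2 + 3 y$ ($T{\left(y \right)} = 2 - - 3 y = 2 + 3 y$)
$- 8 T{\left(5 \right)} + k{\left(-1 \right)} 3 \left(-5\right) 6 = - 8 \left(2 + 3 \cdot 5\right) + \left(-2 + 4 \left(-1\right)\right) 3 \left(-5\right) 6 = - 8 \left(2 + 15\right) + \left(-2 - 4\right) \left(\left(-15\right) 6\right) = \left(-8\right) 17 - -540 = -136 + 540 = 404$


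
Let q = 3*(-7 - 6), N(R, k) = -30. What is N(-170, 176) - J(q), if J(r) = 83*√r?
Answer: -30 - 83*I*√39 ≈ -30.0 - 518.33*I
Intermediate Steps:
q = -39 (q = 3*(-13) = -39)
N(-170, 176) - J(q) = -30 - 83*√(-39) = -30 - 83*I*√39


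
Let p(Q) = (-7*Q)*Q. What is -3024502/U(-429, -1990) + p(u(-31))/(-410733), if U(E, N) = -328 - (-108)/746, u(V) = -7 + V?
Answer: 231682626517319/25114269285 ≈ 9225.1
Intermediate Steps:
U(E, N) = -122290/373 (U(E, N) = -328 - (-108)/746 = -328 - 1*(-54/373) = -328 + 54/373 = -122290/373)
p(Q) = -7*Q²
-3024502/U(-429, -1990) + p(u(-31))/(-410733) = -3024502/(-122290/373) - 7*(-7 - 31)²/(-410733) = -3024502*(-373/122290) - 7*(-38)²*(-1/410733) = 564069623/61145 - 7*1444*(-1/410733) = 564069623/61145 - 10108*(-1/410733) = 564069623/61145 + 10108/410733 = 231682626517319/25114269285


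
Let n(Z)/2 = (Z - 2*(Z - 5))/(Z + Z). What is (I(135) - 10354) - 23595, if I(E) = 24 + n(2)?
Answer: -33921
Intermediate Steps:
n(Z) = (10 - Z)/Z (n(Z) = 2*((Z - 2*(Z - 5))/(Z + Z)) = 2*((Z - 2*(-5 + Z))/((2*Z))) = 2*((Z + (10 - 2*Z))*(1/(2*Z))) = 2*((10 - Z)*(1/(2*Z))) = 2*((10 - Z)/(2*Z)) = (10 - Z)/Z)
I(E) = 28 (I(E) = 24 + (10 - 1*2)/2 = 24 + (10 - 2)/2 = 24 + (½)*8 = 24 + 4 = 28)
(I(135) - 10354) - 23595 = (28 - 10354) - 23595 = -10326 - 23595 = -33921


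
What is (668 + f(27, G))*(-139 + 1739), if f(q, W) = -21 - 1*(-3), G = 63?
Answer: 1040000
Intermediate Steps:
f(q, W) = -18 (f(q, W) = -21 + 3 = -18)
(668 + f(27, G))*(-139 + 1739) = (668 - 18)*(-139 + 1739) = 650*1600 = 1040000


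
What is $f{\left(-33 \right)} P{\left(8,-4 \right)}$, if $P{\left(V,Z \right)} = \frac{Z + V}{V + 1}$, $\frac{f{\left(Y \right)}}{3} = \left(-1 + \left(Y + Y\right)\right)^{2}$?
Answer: $\frac{17956}{3} \approx 5985.3$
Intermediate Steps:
$f{\left(Y \right)} = 3 \left(-1 + 2 Y\right)^{2}$ ($f{\left(Y \right)} = 3 \left(-1 + \left(Y + Y\right)\right)^{2} = 3 \left(-1 + 2 Y\right)^{2}$)
$P{\left(V,Z \right)} = \frac{V + Z}{1 + V}$
$f{\left(-33 \right)} P{\left(8,-4 \right)} = 3 \left(-1 + 2 \left(-33\right)\right)^{2} \frac{8 - 4}{1 + 8} = 3 \left(-1 - 66\right)^{2} \cdot \frac{1}{9} \cdot 4 = 3 \left(-67\right)^{2} \cdot \frac{1}{9} \cdot 4 = 3 \cdot 4489 \cdot \frac{4}{9} = 13467 \cdot \frac{4}{9} = \frac{17956}{3}$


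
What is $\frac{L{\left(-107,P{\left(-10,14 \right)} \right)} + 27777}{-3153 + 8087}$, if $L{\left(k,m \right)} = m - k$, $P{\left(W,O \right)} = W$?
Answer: $\frac{13937}{2467} \approx 5.6494$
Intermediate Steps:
$\frac{L{\left(-107,P{\left(-10,14 \right)} \right)} + 27777}{-3153 + 8087} = \frac{\left(-10 - -107\right) + 27777}{-3153 + 8087} = \frac{\left(-10 + 107\right) + 27777}{4934} = \left(97 + 27777\right) \frac{1}{4934} = 27874 \cdot \frac{1}{4934} = \frac{13937}{2467}$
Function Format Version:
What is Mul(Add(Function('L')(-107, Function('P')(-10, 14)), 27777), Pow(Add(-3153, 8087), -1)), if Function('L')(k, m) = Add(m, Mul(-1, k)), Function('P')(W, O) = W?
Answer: Rational(13937, 2467) ≈ 5.6494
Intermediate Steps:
Mul(Add(Function('L')(-107, Function('P')(-10, 14)), 27777), Pow(Add(-3153, 8087), -1)) = Mul(Add(Add(-10, Mul(-1, -107)), 27777), Pow(Add(-3153, 8087), -1)) = Mul(Add(Add(-10, 107), 27777), Pow(4934, -1)) = Mul(Add(97, 27777), Rational(1, 4934)) = Mul(27874, Rational(1, 4934)) = Rational(13937, 2467)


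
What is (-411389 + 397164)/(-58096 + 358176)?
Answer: -2845/60016 ≈ -0.047404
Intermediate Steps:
(-411389 + 397164)/(-58096 + 358176) = -14225/300080 = -14225*1/300080 = -2845/60016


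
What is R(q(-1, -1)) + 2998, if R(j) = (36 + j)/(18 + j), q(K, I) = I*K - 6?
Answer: 39005/13 ≈ 3000.4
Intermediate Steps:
q(K, I) = -6 + I*K
R(j) = (36 + j)/(18 + j)
R(q(-1, -1)) + 2998 = (36 + (-6 - 1*(-1)))/(18 + (-6 - 1*(-1))) + 2998 = (36 + (-6 + 1))/(18 + (-6 + 1)) + 2998 = (36 - 5)/(18 - 5) + 2998 = 31/13 + 2998 = 39005/13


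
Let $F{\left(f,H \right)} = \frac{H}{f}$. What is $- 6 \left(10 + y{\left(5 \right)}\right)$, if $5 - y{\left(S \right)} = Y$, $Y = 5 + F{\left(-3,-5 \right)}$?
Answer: $-50$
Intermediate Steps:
$Y = \frac{20}{3}$ ($Y = 5 - \frac{5}{-3} = 5 - - \frac{5}{3} = 5 + \frac{5}{3} = \frac{20}{3} \approx 6.6667$)
$y{\left(S \right)} = - \frac{5}{3}$ ($y{\left(S \right)} = 5 - \frac{20}{3} = - \frac{5}{3}$)
$- 6 \left(10 + y{\left(5 \right)}\right) = - 6 \left(10 - \frac{5}{3}\right) = \left(-6\right) \frac{25}{3} = -50$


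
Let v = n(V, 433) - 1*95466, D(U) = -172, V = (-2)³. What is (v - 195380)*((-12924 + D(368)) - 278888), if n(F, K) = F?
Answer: 84924714336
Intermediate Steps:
V = -8
v = -95474 (v = -8 - 1*95466 = -8 - 95466 = -95474)
(v - 195380)*((-12924 + D(368)) - 278888) = (-95474 - 195380)*((-12924 - 172) - 278888) = -290854*(-13096 - 278888) = -290854*(-291984) = 84924714336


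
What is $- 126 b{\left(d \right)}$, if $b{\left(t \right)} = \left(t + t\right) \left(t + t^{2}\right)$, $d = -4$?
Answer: $12096$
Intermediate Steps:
$b{\left(t \right)} = 2 t \left(t + t^{2}\right)$
$- 126 b{\left(d \right)} = - 126 \cdot 2 \left(-4\right)^{2} \left(1 - 4\right) = - 126 \cdot 2 \cdot 16 \left(-3\right) = \left(-126\right) \left(-96\right) = 12096$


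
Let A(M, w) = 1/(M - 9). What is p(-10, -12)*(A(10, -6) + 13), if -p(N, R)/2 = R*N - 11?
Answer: -3052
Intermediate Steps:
p(N, R) = 22 - 2*N*R (p(N, R) = -2*(R*N - 11) = -2*(N*R - 11) = -2*(-11 + N*R) = 22 - 2*N*R)
A(M, w) = 1/(-9 + M)
p(-10, -12)*(A(10, -6) + 13) = (22 - 2*(-10)*(-12))*(1/(-9 + 10) + 13) = (22 - 240)*(1/1 + 13) = -218*(1 + 13) = -218*14 = -3052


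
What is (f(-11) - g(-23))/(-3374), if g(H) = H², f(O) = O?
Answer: 270/1687 ≈ 0.16005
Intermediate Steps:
(f(-11) - g(-23))/(-3374) = (-11 - 1*(-23)²)/(-3374) = (-11 - 1*529)*(-1/3374) = (-11 - 529)*(-1/3374) = -540*(-1/3374) = 270/1687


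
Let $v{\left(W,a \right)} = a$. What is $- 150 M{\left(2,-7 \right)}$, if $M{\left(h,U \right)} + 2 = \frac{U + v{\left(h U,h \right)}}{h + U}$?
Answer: $150$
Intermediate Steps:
$M{\left(h,U \right)} = -1$ ($M{\left(h,U \right)} = -2 + \frac{U + h}{h + U} = -2 + \frac{U + h}{U + h} = -2 + 1 = -1$)
$- 150 M{\left(2,-7 \right)} = \left(-150\right) \left(-1\right) = 150$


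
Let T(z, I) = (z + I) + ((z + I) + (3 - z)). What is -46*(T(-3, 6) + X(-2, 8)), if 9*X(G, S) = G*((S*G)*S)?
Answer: -16744/9 ≈ -1860.4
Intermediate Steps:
T(z, I) = 3 + z + 2*I (T(z, I) = (I + z) + ((I + z) + (3 - z)) = (I + z) + (3 + I) = 3 + z + 2*I)
X(G, S) = G²*S²/9 (X(G, S) = (G*((S*G)*S))/9 = (G*((G*S)*S))/9 = (G*(G*S²))/9 = (G²*S²)/9 = G²*S²/9)
-46*(T(-3, 6) + X(-2, 8)) = -46*((3 - 3 + 2*6) + (⅑)*(-2)²*8²) = -46*((3 - 3 + 12) + (⅑)*4*64) = -46*(12 + 256/9) = -46*364/9 = -16744/9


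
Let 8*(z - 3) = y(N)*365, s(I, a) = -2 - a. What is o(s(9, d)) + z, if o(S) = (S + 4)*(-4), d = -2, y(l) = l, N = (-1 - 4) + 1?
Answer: -391/2 ≈ -195.50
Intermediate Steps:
N = -4 (N = -5 + 1 = -4)
o(S) = -16 - 4*S (o(S) = (4 + S)*(-4) = -16 - 4*S)
z = -359/2 (z = 3 + (-4*365)/8 = 3 + (⅛)*(-1460) = 3 - 365/2 = -359/2 ≈ -179.50)
o(s(9, d)) + z = (-16 - 4*(-2 - 1*(-2))) - 359/2 = (-16 - 4*(-2 + 2)) - 359/2 = (-16 - 4*0) - 359/2 = (-16 + 0) - 359/2 = -16 - 359/2 = -391/2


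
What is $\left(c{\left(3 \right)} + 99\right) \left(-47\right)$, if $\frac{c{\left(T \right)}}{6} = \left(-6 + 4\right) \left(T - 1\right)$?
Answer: $-3525$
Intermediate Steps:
$c{\left(T \right)} = 12 - 12 T$ ($c{\left(T \right)} = 6 \left(-6 + 4\right) \left(T - 1\right) = 6 \left(- 2 \left(-1 + T\right)\right) = 6 \left(2 - 2 T\right) = 12 - 12 T$)
$\left(c{\left(3 \right)} + 99\right) \left(-47\right) = \left(\left(12 - 36\right) + 99\right) \left(-47\right) = \left(-24 + 99\right) \left(-47\right) = 75 \left(-47\right) = -3525$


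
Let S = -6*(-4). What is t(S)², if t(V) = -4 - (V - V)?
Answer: 16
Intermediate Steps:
S = 24
t(V) = -4 (t(V) = -4 - 1*0 = -4 + 0 = -4)
t(S)² = (-4)² = 16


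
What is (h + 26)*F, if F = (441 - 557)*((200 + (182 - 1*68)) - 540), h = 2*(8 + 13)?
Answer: 1782688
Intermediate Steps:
h = 42 (h = 2*21 = 42)
F = 26216 (F = -116*((200 + (182 - 68)) - 540) = -116*((200 + 114) - 540) = -116*(314 - 540) = -116*(-226) = 26216)
(h + 26)*F = (42 + 26)*26216 = 68*26216 = 1782688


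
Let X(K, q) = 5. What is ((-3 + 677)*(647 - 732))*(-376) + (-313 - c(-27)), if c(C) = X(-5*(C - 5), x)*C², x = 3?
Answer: 21537082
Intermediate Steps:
c(C) = 5*C²
((-3 + 677)*(647 - 732))*(-376) + (-313 - c(-27)) = ((-3 + 677)*(647 - 732))*(-376) + (-313 - 5*(-27)²) = (674*(-85))*(-376) + (-313 - 5*729) = -57290*(-376) + (-313 - 1*3645) = 21541040 + (-313 - 3645) = 21541040 - 3958 = 21537082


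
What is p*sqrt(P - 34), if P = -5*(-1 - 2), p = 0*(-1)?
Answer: 0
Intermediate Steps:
p = 0
P = 15 (P = -5*(-3) = 15)
p*sqrt(P - 34) = 0*sqrt(15 - 34) = 0*sqrt(-19) = 0*(I*sqrt(19)) = 0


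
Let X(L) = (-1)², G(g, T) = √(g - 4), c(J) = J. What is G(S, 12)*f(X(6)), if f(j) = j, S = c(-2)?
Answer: I*√6 ≈ 2.4495*I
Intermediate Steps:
S = -2
G(g, T) = √(-4 + g)
X(L) = 1
G(S, 12)*f(X(6)) = √(-4 - 2)*1 = √(-6)*1 = (I*√6)*1 = I*√6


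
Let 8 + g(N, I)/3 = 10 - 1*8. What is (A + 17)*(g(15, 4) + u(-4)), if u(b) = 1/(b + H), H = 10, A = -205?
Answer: 10058/3 ≈ 3352.7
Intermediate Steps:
g(N, I) = -18 (g(N, I) = -24 + 3*(10 - 1*8) = -24 + 3*(10 - 8) = -24 + 3*2 = -24 + 6 = -18)
u(b) = 1/(10 + b) (u(b) = 1/(b + 10) = 1/(10 + b))
(A + 17)*(g(15, 4) + u(-4)) = (-205 + 17)*(-18 + 1/(10 - 4)) = -188*(-18 + 1/6) = -188*(-107/6) = 10058/3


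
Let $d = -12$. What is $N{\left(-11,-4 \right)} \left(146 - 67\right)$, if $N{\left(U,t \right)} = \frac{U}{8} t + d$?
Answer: $- \frac{1027}{2} \approx -513.5$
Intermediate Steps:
$N{\left(U,t \right)} = -12 + \frac{U t}{8}$ ($N{\left(U,t \right)} = \frac{U}{8} t - 12 = \frac{U t}{8} - 12 = -12 + \frac{U t}{8}$)
$N{\left(-11,-4 \right)} \left(146 - 67\right) = \left(-12 + \frac{1}{8} \left(-11\right) \left(-4\right)\right) \left(146 - 67\right) = \left(-12 + \frac{11}{2}\right) 79 = \left(- \frac{13}{2}\right) 79 = - \frac{1027}{2}$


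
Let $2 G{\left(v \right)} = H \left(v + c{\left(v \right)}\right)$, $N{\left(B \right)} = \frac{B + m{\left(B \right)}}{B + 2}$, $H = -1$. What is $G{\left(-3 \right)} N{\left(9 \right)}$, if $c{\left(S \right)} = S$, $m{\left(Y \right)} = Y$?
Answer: $\frac{54}{11} \approx 4.9091$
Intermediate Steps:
$N{\left(B \right)} = \frac{2 B}{2 + B}$ ($N{\left(B \right)} = \frac{B + B}{B + 2} = \frac{2 B}{2 + B}$)
$G{\left(v \right)} = - v$ ($G{\left(v \right)} = \frac{\left(-1\right) \left(v + v\right)}{2} = \frac{\left(-1\right) 2 v}{2} = \frac{\left(-2\right) v}{2} = - v$)
$G{\left(-3 \right)} N{\left(9 \right)} = \left(-1\right) \left(-3\right) 2 \cdot 9 \frac{1}{2 + 9} = 3 \cdot 2 \cdot 9 \cdot \frac{1}{11} = 3 \cdot \frac{18}{11} = \frac{54}{11}$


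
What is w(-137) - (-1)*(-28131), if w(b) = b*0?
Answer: -28131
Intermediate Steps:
w(b) = 0
w(-137) - (-1)*(-28131) = 0 - (-1)*(-28131) = 0 - 1*28131 = 0 - 28131 = -28131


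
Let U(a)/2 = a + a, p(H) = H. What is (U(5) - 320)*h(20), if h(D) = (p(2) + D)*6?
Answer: -39600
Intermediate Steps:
U(a) = 4*a (U(a) = 2*(a + a) = 2*(2*a) = 4*a)
h(D) = 12 + 6*D (h(D) = (2 + D)*6 = 12 + 6*D)
(U(5) - 320)*h(20) = (4*5 - 320)*(12 + 6*20) = (20 - 320)*(12 + 120) = -300*132 = -39600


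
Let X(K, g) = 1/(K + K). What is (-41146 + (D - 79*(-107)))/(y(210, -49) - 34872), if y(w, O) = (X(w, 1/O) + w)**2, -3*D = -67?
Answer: -5763105600/1627995601 ≈ -3.5400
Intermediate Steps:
D = 67/3 (D = -1/3*(-67) = 67/3 ≈ 22.333)
X(K, g) = 1/(2*K)
y(w, O) = (w + 1/(2*w))**2 (y(w, O) = (1/(2*w) + w)**2 = (w + 1/(2*w))**2)
(-41146 + (D - 79*(-107)))/(y(210, -49) - 34872) = (-41146 + (67/3 - 79*(-107)))/((210 + (1/2)/210)**2 - 34872) = (-41146 + (67/3 + 8453))/((210 + (1/2)*(1/210))**2 - 34872) = (-41146 + 25426/3)/((210 + 1/420)**2 - 34872) = -98012/(3*((88201/420)**2 - 34872)) = -98012/(3*(7779416401/176400 - 34872)) = -98012/(3*1627995601/176400) = -98012/3*176400/1627995601 = -5763105600/1627995601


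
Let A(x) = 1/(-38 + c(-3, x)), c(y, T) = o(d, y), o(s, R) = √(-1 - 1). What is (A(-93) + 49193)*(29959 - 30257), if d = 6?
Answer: -10598822960/723 + 149*I*√2/723 ≈ -1.466e+7 + 0.29145*I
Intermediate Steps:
o(s, R) = I*√2 (o(s, R) = √(-2) = I*√2)
c(y, T) = I*√2
A(x) = 1/(-38 + I*√2)
(A(-93) + 49193)*(29959 - 30257) = ((-19/723 - I*√2/1446) + 49193)*(29959 - 30257) = (35566520/723 - I*√2/1446)*(-298) = -10598822960/723 + 149*I*√2/723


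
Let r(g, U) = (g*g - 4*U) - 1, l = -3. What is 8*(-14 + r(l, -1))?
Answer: -16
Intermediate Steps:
r(g, U) = -1 + g² - 4*U (r(g, U) = (g² - 4*U) - 1 = -1 + g² - 4*U)
8*(-14 + r(l, -1)) = 8*(-14 + (-1 + (-3)² - 4*(-1))) = 8*(-14 + (-1 + 9 + 4)) = 8*(-14 + 12) = 8*(-2) = -16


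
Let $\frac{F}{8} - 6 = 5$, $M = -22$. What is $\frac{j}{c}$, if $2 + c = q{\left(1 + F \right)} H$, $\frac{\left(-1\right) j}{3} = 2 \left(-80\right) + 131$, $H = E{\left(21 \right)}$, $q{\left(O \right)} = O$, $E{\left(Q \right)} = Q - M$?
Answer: $\frac{29}{1275} \approx 0.022745$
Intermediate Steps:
$F = 88$ ($F = 48 + 8 \cdot 5 = 48 + 40 = 88$)
$E{\left(Q \right)} = 22 + Q$ ($E{\left(Q \right)} = Q - -22 = Q + 22 = 22 + Q$)
$H = 43$ ($H = 22 + 21 = 43$)
$j = 87$ ($j = - 3 \left(2 \left(-80\right) + 131\right) = - 3 \left(-160 + 131\right) = \left(-3\right) \left(-29\right) = 87$)
$c = 3825$ ($c = -2 + \left(1 + 88\right) 43 = -2 + 89 \cdot 43 = -2 + 3827 = 3825$)
$\frac{j}{c} = \frac{87}{3825} = 87 \cdot \frac{1}{3825} = \frac{29}{1275}$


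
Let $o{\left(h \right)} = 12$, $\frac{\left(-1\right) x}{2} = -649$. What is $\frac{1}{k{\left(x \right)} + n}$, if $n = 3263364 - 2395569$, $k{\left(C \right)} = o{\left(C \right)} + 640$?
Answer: $\frac{1}{868447} \approx 1.1515 \cdot 10^{-6}$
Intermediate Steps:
$x = 1298$ ($x = \left(-2\right) \left(-649\right) = 1298$)
$k{\left(C \right)} = 652$ ($k{\left(C \right)} = 12 + 640 = 652$)
$n = 867795$
$\frac{1}{k{\left(x \right)} + n} = \frac{1}{652 + 867795} = \frac{1}{868447}$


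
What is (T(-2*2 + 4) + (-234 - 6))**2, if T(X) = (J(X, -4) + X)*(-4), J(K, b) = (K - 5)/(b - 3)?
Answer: 2890000/49 ≈ 58980.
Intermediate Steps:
J(K, b) = (-5 + K)/(-3 + b)
T(X) = -20/7 - 24*X/7 (T(X) = ((-5 + X)/(-3 - 4) + X)*(-4) = ((-5 + X)/(-7) + X)*(-4) = (-(-5 + X)/7 + X)*(-4) = ((5/7 - X/7) + X)*(-4) = (5/7 + 6*X/7)*(-4) = -20/7 - 24*X/7)
(T(-2*2 + 4) + (-234 - 6))**2 = ((-20/7 - 24*(-2*2 + 4)/7) + (-234 - 6))**2 = ((-20/7 - 24*(-4 + 4)/7) - 240)**2 = ((-20/7 - 24/7*0) - 240)**2 = ((-20/7 + 0) - 240)**2 = (-20/7 - 240)**2 = (-1700/7)**2 = 2890000/49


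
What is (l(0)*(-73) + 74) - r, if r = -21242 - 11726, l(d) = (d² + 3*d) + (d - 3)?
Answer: 33261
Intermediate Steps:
l(d) = -3 + d² + 4*d (l(d) = (d² + 3*d) + (-3 + d) = -3 + d² + 4*d)
r = -32968
(l(0)*(-73) + 74) - r = ((-3 + 0² + 4*0)*(-73) + 74) - 1*(-32968) = ((-3 + 0 + 0)*(-73) + 74) + 32968 = (-3*(-73) + 74) + 32968 = (219 + 74) + 32968 = 293 + 32968 = 33261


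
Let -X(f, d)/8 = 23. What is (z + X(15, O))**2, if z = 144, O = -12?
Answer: 1600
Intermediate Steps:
X(f, d) = -184 (X(f, d) = -8*23 = -184)
(z + X(15, O))**2 = (144 - 184)**2 = (-40)**2 = 1600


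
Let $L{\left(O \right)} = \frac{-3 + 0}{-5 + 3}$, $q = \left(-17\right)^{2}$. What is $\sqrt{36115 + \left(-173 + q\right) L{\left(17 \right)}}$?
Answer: $\sqrt{36289} \approx 190.5$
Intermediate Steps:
$q = 289$
$L{\left(O \right)} = \frac{3}{2}$ ($L{\left(O \right)} = - \frac{3}{-2} = \left(-3\right) \left(- \frac{1}{2}\right) = \frac{3}{2}$)
$\sqrt{36115 + \left(-173 + q\right) L{\left(17 \right)}} = \sqrt{36115 + \left(-173 + 289\right) \frac{3}{2}} = \sqrt{36115 + 116 \cdot \frac{3}{2}} = \sqrt{36115 + 174} = \sqrt{36289}$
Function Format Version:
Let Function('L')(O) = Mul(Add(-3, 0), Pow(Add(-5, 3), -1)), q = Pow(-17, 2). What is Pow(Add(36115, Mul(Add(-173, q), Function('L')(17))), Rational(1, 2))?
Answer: Pow(36289, Rational(1, 2)) ≈ 190.50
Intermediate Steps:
q = 289
Function('L')(O) = Rational(3, 2) (Function('L')(O) = Mul(-3, Pow(-2, -1)) = Mul(-3, Rational(-1, 2)) = Rational(3, 2))
Pow(Add(36115, Mul(Add(-173, q), Function('L')(17))), Rational(1, 2)) = Pow(Add(36115, Mul(Add(-173, 289), Rational(3, 2))), Rational(1, 2)) = Pow(Add(36115, Mul(116, Rational(3, 2))), Rational(1, 2)) = Pow(Add(36115, 174), Rational(1, 2)) = Pow(36289, Rational(1, 2))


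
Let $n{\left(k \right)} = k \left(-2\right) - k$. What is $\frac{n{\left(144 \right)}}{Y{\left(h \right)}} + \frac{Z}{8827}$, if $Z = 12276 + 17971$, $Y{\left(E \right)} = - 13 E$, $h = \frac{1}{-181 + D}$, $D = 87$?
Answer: $- \frac{3934655}{1261} \approx -3120.3$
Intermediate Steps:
$h = - \frac{1}{94}$ ($h = \frac{1}{-181 + 87} = \frac{1}{-94} = - \frac{1}{94} \approx -0.010638$)
$Z = 30247$
$n{\left(k \right)} = - 3 k$ ($n{\left(k \right)} = - 2 k - k = - 3 k$)
$\frac{n{\left(144 \right)}}{Y{\left(h \right)}} + \frac{Z}{8827} = \frac{\left(-3\right) 144}{\left(-13\right) \left(- \frac{1}{94}\right)} + \frac{30247}{8827} = - \frac{432}{\frac{13}{94}} + 30247 \cdot \frac{1}{8827} = \left(-432\right) \frac{94}{13} + \frac{4321}{1261} = - \frac{40608}{13} + \frac{4321}{1261} = - \frac{3934655}{1261}$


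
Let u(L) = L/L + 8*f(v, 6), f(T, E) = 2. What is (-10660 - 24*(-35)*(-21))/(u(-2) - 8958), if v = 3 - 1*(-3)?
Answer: 28300/8941 ≈ 3.1652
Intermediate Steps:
v = 6 (v = 3 + 3 = 6)
u(L) = 17 (u(L) = L/L + 8*2 = 1 + 16 = 17)
(-10660 - 24*(-35)*(-21))/(u(-2) - 8958) = (-10660 - 24*(-35)*(-21))/(17 - 8958) = (-10660 + 840*(-21))/(-8941) = (-10660 - 17640)*(-1/8941) = -28300*(-1/8941) = 28300/8941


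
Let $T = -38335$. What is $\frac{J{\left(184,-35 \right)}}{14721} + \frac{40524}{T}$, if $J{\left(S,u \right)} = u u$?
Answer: $- \frac{7137577}{7328955} \approx -0.97389$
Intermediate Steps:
$J{\left(S,u \right)} = u^{2}$
$\frac{J{\left(184,-35 \right)}}{14721} + \frac{40524}{T} = \frac{\left(-35\right)^{2}}{14721} + \frac{40524}{-38335} = 1225 \cdot \frac{1}{14721} + 40524 \left(- \frac{1}{38335}\right) = \frac{175}{2103} - \frac{3684}{3485} = - \frac{7137577}{7328955}$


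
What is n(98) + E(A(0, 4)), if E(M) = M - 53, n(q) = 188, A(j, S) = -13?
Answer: 122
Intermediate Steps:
E(M) = -53 + M
n(98) + E(A(0, 4)) = 188 + (-53 - 13) = 188 - 66 = 122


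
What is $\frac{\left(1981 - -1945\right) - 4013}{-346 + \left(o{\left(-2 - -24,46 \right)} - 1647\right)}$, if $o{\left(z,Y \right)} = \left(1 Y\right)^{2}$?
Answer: $- \frac{29}{41} \approx -0.70732$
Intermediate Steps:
$o{\left(z,Y \right)} = Y^{2}$
$\frac{\left(1981 - -1945\right) - 4013}{-346 + \left(o{\left(-2 - -24,46 \right)} - 1647\right)} = \frac{\left(1981 - -1945\right) - 4013}{-346 - \left(1647 - 46^{2}\right)} = \frac{\left(1981 + 1945\right) - 4013}{-346 + \left(2116 - 1647\right)} = \frac{3926 - 4013}{-346 + 469} = - \frac{87}{123} = \left(-87\right) \frac{1}{123} = - \frac{29}{41}$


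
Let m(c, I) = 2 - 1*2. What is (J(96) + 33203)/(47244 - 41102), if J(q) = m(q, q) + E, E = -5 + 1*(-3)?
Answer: 33195/6142 ≈ 5.4046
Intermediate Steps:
m(c, I) = 0 (m(c, I) = 2 - 2 = 0)
E = -8 (E = -5 - 3 = -8)
J(q) = -8 (J(q) = 0 - 8 = -8)
(J(96) + 33203)/(47244 - 41102) = (-8 + 33203)/(47244 - 41102) = 33195/6142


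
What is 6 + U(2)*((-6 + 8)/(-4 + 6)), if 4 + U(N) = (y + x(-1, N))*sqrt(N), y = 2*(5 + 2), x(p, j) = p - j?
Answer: 2 + 11*sqrt(2) ≈ 17.556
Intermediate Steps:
y = 14 (y = 2*7 = 14)
U(N) = -4 + sqrt(N)*(13 - N) (U(N) = -4 + (14 + (-1 - N))*sqrt(N) = -4 + (13 - N)*sqrt(N) = -4 + sqrt(N)*(13 - N))
6 + U(2)*((-6 + 8)/(-4 + 6)) = 6 + (-4 - 2**(3/2) + 13*sqrt(2))*((-6 + 8)/(-4 + 6)) = 6 + (-4 - 2*sqrt(2) + 13*sqrt(2))*(2/2) = 6 + (-4 - 2*sqrt(2) + 13*sqrt(2))*(2*(1/2)) = 6 + (-4 + 11*sqrt(2))*1 = 6 + (-4 + 11*sqrt(2)) = 2 + 11*sqrt(2)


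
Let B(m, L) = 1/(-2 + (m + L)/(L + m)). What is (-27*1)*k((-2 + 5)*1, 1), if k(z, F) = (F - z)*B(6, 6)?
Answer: -54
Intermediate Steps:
B(m, L) = -1 (B(m, L) = 1/(-2 + (L + m)/(L + m)) = 1/(-2 + 1) = 1/(-1) = -1)
k(z, F) = z - F (k(z, F) = (F - z)*(-1) = z - F)
(-27*1)*k((-2 + 5)*1, 1) = (-27*1)*((-2 + 5)*1 - 1*1) = -27*(3*1 - 1) = -27*(3 - 1) = -27*2 = -54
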